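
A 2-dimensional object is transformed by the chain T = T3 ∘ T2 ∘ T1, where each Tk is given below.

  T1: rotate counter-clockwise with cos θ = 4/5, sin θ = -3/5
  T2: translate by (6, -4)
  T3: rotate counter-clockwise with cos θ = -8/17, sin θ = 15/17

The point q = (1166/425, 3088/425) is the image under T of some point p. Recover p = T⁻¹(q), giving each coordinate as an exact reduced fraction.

T1 = [4/5 3/5 0; -3/5 4/5 0; 0 0 1]
T2·T1 = [4/5 3/5 6; -3/5 4/5 -4; 0 0 1]
T3·…·T1 = [13/85 -84/85 12/17; 84/85 13/85 122/17; 0 0 1]
det M = 1; M⁻¹ = [13/85 84/85 -36/5; -84/85 13/85 -2/5; 0 0 1]
M⁻¹ · (1166/425, 3088/425)ᵀ = (2/5, -2)ᵀ

p = (2/5, -2)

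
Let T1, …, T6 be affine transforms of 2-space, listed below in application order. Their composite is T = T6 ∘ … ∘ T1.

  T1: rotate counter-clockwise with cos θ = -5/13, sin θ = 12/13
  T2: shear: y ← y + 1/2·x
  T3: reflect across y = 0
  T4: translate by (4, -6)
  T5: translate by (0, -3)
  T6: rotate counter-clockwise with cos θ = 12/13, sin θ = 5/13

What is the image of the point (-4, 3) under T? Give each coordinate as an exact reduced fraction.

T(p) = (662/169, -372/169)

T1 rotate counter-clockwise with cos θ = -5/13, sin θ = 12/13: (-4, 3) → (-16/13, -63/13)
T2 shear: y ← y + 1/2·x: (-16/13, -63/13) → (-16/13, -71/13)
T3 reflect across y = 0: (-16/13, -71/13) → (-16/13, 71/13)
T4 translate by (4, -6): (-16/13, 71/13) → (36/13, -7/13)
T5 translate by (0, -3): (36/13, -7/13) → (36/13, -46/13)
T6 rotate counter-clockwise with cos θ = 12/13, sin θ = 5/13: (36/13, -46/13) → (662/169, -372/169)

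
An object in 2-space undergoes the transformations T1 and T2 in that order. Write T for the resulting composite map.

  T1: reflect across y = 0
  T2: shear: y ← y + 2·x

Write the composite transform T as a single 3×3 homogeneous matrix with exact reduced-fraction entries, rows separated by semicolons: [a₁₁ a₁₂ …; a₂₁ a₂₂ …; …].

T = [1 0 0; 2 -1 0; 0 0 1]

T1 = [1 0 0; 0 -1 0; 0 0 1]
T2·T1 = [1 0 0; 2 -1 0; 0 0 1]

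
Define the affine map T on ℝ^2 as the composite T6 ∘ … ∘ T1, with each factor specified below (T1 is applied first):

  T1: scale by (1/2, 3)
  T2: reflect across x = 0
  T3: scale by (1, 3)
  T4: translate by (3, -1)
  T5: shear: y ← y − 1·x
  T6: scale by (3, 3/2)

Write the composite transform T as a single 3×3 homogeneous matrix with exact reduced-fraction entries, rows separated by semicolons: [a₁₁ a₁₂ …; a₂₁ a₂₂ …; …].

T = [-3/2 0 9; 3/4 27/2 -6; 0 0 1]

T1 = [1/2 0 0; 0 3 0; 0 0 1]
T2·T1 = [-1/2 0 0; 0 3 0; 0 0 1]
T3·…·T1 = [-1/2 0 0; 0 9 0; 0 0 1]
T4·…·T1 = [-1/2 0 3; 0 9 -1; 0 0 1]
T5·…·T1 = [-1/2 0 3; 1/2 9 -4; 0 0 1]
T6·…·T1 = [-3/2 0 9; 3/4 27/2 -6; 0 0 1]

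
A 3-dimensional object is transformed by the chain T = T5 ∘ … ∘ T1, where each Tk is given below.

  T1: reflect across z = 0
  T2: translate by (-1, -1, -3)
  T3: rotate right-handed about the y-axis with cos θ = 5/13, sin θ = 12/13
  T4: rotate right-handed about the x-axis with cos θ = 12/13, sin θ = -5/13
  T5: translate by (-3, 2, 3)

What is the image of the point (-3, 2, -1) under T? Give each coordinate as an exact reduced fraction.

T1 reflect across z = 0: (-3, 2, -1) → (-3, 2, 1)
T2 translate by (-1, -1, -3): (-3, 2, 1) → (-4, 1, -2)
T3 rotate right-handed about the y-axis with cos θ = 5/13, sin θ = 12/13: (-4, 1, -2) → (-44/13, 1, 38/13)
T4 rotate right-handed about the x-axis with cos θ = 12/13, sin θ = -5/13: (-44/13, 1, 38/13) → (-44/13, 346/169, 391/169)
T5 translate by (-3, 2, 3): (-44/13, 346/169, 391/169) → (-83/13, 684/169, 898/169)

T(p) = (-83/13, 684/169, 898/169)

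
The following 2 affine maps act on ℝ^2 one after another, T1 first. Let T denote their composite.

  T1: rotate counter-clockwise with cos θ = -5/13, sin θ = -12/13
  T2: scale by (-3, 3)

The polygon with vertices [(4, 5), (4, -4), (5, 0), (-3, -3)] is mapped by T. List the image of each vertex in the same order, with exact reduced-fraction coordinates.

T1 rotate counter-clockwise with cos θ = -5/13, sin θ = -12/13: (4, 5) → (40/13, -73/13); (4, -4) → (-68/13, -28/13); (5, 0) → (-25/13, -60/13); (-3, -3) → (-21/13, 51/13)
T2 scale by (-3, 3): (40/13, -73/13) → (-120/13, -219/13); (-68/13, -28/13) → (204/13, -84/13); (-25/13, -60/13) → (75/13, -180/13); (-21/13, 51/13) → (63/13, 153/13)

image vertices: (-120/13, -219/13), (204/13, -84/13), (75/13, -180/13), (63/13, 153/13)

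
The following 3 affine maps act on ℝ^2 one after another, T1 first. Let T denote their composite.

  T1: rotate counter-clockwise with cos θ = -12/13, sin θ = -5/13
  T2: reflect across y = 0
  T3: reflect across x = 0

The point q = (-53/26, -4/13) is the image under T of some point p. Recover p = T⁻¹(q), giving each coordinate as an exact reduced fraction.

p = (-2, 1/2)

T1 = [-12/13 5/13 0; -5/13 -12/13 0; 0 0 1]
T2·T1 = [-12/13 5/13 0; 5/13 12/13 0; 0 0 1]
T3·…·T1 = [12/13 -5/13 0; 5/13 12/13 0; 0 0 1]
det M = 1; M⁻¹ = [12/13 5/13 0; -5/13 12/13 0; 0 0 1]
M⁻¹ · (-53/26, -4/13)ᵀ = (-2, 1/2)ᵀ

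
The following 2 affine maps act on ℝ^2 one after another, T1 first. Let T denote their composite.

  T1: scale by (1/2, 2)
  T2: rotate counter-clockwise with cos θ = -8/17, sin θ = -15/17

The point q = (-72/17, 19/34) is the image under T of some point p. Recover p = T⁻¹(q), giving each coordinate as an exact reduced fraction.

T1 = [1/2 0 0; 0 2 0; 0 0 1]
T2·T1 = [-4/17 30/17 0; -15/34 -16/17 0; 0 0 1]
det M = 1; M⁻¹ = [-16/17 -30/17 0; 15/34 -4/17 0; 0 0 1]
M⁻¹ · (-72/17, 19/34)ᵀ = (3, -2)ᵀ

p = (3, -2)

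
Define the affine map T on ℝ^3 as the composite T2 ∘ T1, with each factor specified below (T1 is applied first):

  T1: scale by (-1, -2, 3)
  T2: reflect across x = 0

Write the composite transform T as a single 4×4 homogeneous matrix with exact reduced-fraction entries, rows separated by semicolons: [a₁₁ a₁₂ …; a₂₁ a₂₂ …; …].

T1 = [-1 0 0 0; 0 -2 0 0; 0 0 3 0; 0 0 0 1]
T2·T1 = [1 0 0 0; 0 -2 0 0; 0 0 3 0; 0 0 0 1]

T = [1 0 0 0; 0 -2 0 0; 0 0 3 0; 0 0 0 1]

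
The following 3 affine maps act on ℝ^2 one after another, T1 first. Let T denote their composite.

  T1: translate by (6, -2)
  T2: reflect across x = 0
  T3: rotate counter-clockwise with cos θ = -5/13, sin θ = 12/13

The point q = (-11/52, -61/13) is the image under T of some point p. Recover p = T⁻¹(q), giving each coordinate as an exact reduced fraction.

p = (-7/4, 4)

T1 = [1 0 6; 0 1 -2; 0 0 1]
T2·T1 = [-1 0 -6; 0 1 -2; 0 0 1]
T3·…·T1 = [5/13 -12/13 54/13; -12/13 -5/13 -62/13; 0 0 1]
det M = -1; M⁻¹ = [5/13 -12/13 -6; -12/13 -5/13 2; 0 0 1]
M⁻¹ · (-11/52, -61/13)ᵀ = (-7/4, 4)ᵀ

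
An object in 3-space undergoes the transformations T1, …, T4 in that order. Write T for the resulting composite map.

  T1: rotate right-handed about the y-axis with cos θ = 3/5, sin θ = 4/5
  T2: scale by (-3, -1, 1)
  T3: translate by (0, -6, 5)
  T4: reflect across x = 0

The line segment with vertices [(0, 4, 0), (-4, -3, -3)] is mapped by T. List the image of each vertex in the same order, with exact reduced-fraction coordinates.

T1 rotate right-handed about the y-axis with cos θ = 3/5, sin θ = 4/5: (0, 4, 0) → (0, 4, 0); (-4, -3, -3) → (-24/5, -3, 7/5)
T2 scale by (-3, -1, 1): (0, 4, 0) → (0, -4, 0); (-24/5, -3, 7/5) → (72/5, 3, 7/5)
T3 translate by (0, -6, 5): (0, -4, 0) → (0, -10, 5); (72/5, 3, 7/5) → (72/5, -3, 32/5)
T4 reflect across x = 0: (0, -10, 5) → (0, -10, 5); (72/5, -3, 32/5) → (-72/5, -3, 32/5)

image vertices: (0, -10, 5), (-72/5, -3, 32/5)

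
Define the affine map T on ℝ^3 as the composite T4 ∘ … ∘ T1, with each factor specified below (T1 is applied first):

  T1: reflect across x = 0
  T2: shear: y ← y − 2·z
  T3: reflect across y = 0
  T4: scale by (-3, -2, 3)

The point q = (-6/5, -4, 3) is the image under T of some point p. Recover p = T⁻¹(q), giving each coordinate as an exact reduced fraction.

T1 = [-1 0 0 0; 0 1 0 0; 0 0 1 0; 0 0 0 1]
T2·T1 = [-1 0 0 0; 0 1 -2 0; 0 0 1 0; 0 0 0 1]
T3·…·T1 = [-1 0 0 0; 0 -1 2 0; 0 0 1 0; 0 0 0 1]
T4·…·T1 = [3 0 0 0; 0 2 -4 0; 0 0 3 0; 0 0 0 1]
det M = 18; M⁻¹ = [1/3 0 0 0; 0 1/2 2/3 0; 0 0 1/3 0; 0 0 0 1]
M⁻¹ · (-6/5, -4, 3)ᵀ = (-2/5, 0, 1)ᵀ

p = (-2/5, 0, 1)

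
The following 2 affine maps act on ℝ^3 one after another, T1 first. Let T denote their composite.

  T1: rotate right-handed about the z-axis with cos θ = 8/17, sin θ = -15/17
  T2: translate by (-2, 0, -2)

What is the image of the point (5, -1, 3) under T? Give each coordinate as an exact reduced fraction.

T(p) = (-9/17, -83/17, 1)

T1 rotate right-handed about the z-axis with cos θ = 8/17, sin θ = -15/17: (5, -1, 3) → (25/17, -83/17, 3)
T2 translate by (-2, 0, -2): (25/17, -83/17, 3) → (-9/17, -83/17, 1)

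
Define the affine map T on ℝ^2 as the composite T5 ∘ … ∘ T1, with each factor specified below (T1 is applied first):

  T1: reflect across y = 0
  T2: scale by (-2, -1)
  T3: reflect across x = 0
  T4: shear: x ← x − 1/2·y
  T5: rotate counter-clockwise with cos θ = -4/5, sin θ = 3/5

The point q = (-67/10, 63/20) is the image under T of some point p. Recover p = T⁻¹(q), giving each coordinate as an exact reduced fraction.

p = (4, 3/2)

T1 = [1 0 0; 0 -1 0; 0 0 1]
T2·T1 = [-2 0 0; 0 1 0; 0 0 1]
T3·…·T1 = [2 0 0; 0 1 0; 0 0 1]
T4·…·T1 = [2 -1/2 0; 0 1 0; 0 0 1]
T5·…·T1 = [-8/5 -1/5 0; 6/5 -11/10 0; 0 0 1]
det M = 2; M⁻¹ = [-11/20 1/10 0; -3/5 -4/5 0; 0 0 1]
M⁻¹ · (-67/10, 63/20)ᵀ = (4, 3/2)ᵀ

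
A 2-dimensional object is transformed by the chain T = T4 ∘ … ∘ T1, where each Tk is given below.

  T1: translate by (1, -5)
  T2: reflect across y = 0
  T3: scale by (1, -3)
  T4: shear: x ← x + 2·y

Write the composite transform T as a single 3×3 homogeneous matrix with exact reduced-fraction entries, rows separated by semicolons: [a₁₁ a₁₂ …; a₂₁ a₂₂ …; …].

T = [1 6 -29; 0 3 -15; 0 0 1]

T1 = [1 0 1; 0 1 -5; 0 0 1]
T2·T1 = [1 0 1; 0 -1 5; 0 0 1]
T3·…·T1 = [1 0 1; 0 3 -15; 0 0 1]
T4·…·T1 = [1 6 -29; 0 3 -15; 0 0 1]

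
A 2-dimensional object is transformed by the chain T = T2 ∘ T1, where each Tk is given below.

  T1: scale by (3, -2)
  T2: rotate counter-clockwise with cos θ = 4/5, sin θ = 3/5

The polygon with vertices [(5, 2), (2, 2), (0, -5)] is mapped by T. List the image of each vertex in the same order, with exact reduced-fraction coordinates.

image vertices: (72/5, 29/5), (36/5, 2/5), (-6, 8)

T1 scale by (3, -2): (5, 2) → (15, -4); (2, 2) → (6, -4); (0, -5) → (0, 10)
T2 rotate counter-clockwise with cos θ = 4/5, sin θ = 3/5: (15, -4) → (72/5, 29/5); (6, -4) → (36/5, 2/5); (0, 10) → (-6, 8)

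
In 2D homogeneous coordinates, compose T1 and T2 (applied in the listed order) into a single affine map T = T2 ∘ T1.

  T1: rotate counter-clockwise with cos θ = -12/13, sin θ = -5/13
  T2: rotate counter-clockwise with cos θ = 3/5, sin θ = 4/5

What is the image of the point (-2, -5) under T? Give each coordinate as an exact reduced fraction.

T(p) = (-283/65, 206/65)

T1 rotate counter-clockwise with cos θ = -12/13, sin θ = -5/13: (-2, -5) → (-1/13, 70/13)
T2 rotate counter-clockwise with cos θ = 3/5, sin θ = 4/5: (-1/13, 70/13) → (-283/65, 206/65)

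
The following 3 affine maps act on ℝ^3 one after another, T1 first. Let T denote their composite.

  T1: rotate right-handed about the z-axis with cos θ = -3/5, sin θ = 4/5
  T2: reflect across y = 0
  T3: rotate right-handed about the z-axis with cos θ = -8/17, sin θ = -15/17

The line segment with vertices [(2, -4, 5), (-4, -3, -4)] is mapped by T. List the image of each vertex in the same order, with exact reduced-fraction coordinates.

image vertices: (-76/17, 2/17, 5), (-87/85, -416/85, -4)

T1 rotate right-handed about the z-axis with cos θ = -3/5, sin θ = 4/5: (2, -4, 5) → (2, 4, 5); (-4, -3, -4) → (24/5, -7/5, -4)
T2 reflect across y = 0: (2, 4, 5) → (2, -4, 5); (24/5, -7/5, -4) → (24/5, 7/5, -4)
T3 rotate right-handed about the z-axis with cos θ = -8/17, sin θ = -15/17: (2, -4, 5) → (-76/17, 2/17, 5); (24/5, 7/5, -4) → (-87/85, -416/85, -4)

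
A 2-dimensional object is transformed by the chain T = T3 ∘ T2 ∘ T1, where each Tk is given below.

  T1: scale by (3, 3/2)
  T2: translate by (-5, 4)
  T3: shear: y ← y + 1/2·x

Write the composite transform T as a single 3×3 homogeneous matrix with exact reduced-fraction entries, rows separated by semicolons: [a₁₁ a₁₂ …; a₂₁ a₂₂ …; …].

T = [3 0 -5; 3/2 3/2 3/2; 0 0 1]

T1 = [3 0 0; 0 3/2 0; 0 0 1]
T2·T1 = [3 0 -5; 0 3/2 4; 0 0 1]
T3·…·T1 = [3 0 -5; 3/2 3/2 3/2; 0 0 1]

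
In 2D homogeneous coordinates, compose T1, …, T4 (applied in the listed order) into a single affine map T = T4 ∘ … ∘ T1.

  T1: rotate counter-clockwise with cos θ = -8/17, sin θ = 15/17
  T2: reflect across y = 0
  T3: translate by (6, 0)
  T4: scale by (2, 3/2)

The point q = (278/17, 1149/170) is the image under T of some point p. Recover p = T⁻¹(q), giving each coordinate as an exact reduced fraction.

T1 = [-8/17 -15/17 0; 15/17 -8/17 0; 0 0 1]
T2·T1 = [-8/17 -15/17 0; -15/17 8/17 0; 0 0 1]
T3·…·T1 = [-8/17 -15/17 6; -15/17 8/17 0; 0 0 1]
T4·…·T1 = [-16/17 -30/17 12; -45/34 12/17 0; 0 0 1]
det M = -3; M⁻¹ = [-4/17 -10/17 48/17; -15/34 16/51 90/17; 0 0 1]
M⁻¹ · (278/17, 1149/170)ᵀ = (-5, 1/5)ᵀ

p = (-5, 1/5)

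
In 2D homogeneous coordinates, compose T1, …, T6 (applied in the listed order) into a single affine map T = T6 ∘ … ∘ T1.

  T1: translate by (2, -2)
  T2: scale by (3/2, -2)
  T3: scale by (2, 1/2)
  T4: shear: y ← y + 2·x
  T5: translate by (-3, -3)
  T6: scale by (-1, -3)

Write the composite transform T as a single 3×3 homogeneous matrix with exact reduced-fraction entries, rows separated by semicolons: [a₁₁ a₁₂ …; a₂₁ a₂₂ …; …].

T = [-3 0 -3; -18 3 -33; 0 0 1]

T1 = [1 0 2; 0 1 -2; 0 0 1]
T2·T1 = [3/2 0 3; 0 -2 4; 0 0 1]
T3·…·T1 = [3 0 6; 0 -1 2; 0 0 1]
T4·…·T1 = [3 0 6; 6 -1 14; 0 0 1]
T5·…·T1 = [3 0 3; 6 -1 11; 0 0 1]
T6·…·T1 = [-3 0 -3; -18 3 -33; 0 0 1]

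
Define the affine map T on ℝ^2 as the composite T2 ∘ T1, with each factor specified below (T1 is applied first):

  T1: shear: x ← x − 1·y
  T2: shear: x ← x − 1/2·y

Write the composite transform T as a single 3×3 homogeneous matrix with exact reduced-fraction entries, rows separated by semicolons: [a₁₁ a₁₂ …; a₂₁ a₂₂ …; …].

T1 = [1 -1 0; 0 1 0; 0 0 1]
T2·T1 = [1 -3/2 0; 0 1 0; 0 0 1]

T = [1 -3/2 0; 0 1 0; 0 0 1]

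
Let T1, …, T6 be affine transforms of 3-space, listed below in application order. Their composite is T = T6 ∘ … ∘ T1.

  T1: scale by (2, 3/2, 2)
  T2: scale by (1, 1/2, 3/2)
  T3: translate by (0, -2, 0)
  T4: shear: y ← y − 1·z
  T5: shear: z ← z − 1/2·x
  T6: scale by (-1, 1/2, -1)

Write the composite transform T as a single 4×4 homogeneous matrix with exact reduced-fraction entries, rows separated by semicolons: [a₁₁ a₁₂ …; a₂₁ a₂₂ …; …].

T1 = [2 0 0 0; 0 3/2 0 0; 0 0 2 0; 0 0 0 1]
T2·T1 = [2 0 0 0; 0 3/4 0 0; 0 0 3 0; 0 0 0 1]
T3·…·T1 = [2 0 0 0; 0 3/4 0 -2; 0 0 3 0; 0 0 0 1]
T4·…·T1 = [2 0 0 0; 0 3/4 -3 -2; 0 0 3 0; 0 0 0 1]
T5·…·T1 = [2 0 0 0; 0 3/4 -3 -2; -1 0 3 0; 0 0 0 1]
T6·…·T1 = [-2 0 0 0; 0 3/8 -3/2 -1; 1 0 -3 0; 0 0 0 1]

T = [-2 0 0 0; 0 3/8 -3/2 -1; 1 0 -3 0; 0 0 0 1]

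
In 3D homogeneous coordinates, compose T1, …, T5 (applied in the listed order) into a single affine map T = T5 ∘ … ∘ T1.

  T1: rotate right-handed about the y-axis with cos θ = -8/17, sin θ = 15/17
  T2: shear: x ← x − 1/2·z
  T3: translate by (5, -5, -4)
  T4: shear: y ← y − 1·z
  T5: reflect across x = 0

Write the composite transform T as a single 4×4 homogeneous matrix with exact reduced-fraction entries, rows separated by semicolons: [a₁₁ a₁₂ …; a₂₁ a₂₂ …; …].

T1 = [-8/17 0 15/17 0; 0 1 0 0; -15/17 0 -8/17 0; 0 0 0 1]
T2·T1 = [-1/34 0 19/17 0; 0 1 0 0; -15/17 0 -8/17 0; 0 0 0 1]
T3·…·T1 = [-1/34 0 19/17 5; 0 1 0 -5; -15/17 0 -8/17 -4; 0 0 0 1]
T4·…·T1 = [-1/34 0 19/17 5; 15/17 1 8/17 -1; -15/17 0 -8/17 -4; 0 0 0 1]
T5·…·T1 = [1/34 0 -19/17 -5; 15/17 1 8/17 -1; -15/17 0 -8/17 -4; 0 0 0 1]

T = [1/34 0 -19/17 -5; 15/17 1 8/17 -1; -15/17 0 -8/17 -4; 0 0 0 1]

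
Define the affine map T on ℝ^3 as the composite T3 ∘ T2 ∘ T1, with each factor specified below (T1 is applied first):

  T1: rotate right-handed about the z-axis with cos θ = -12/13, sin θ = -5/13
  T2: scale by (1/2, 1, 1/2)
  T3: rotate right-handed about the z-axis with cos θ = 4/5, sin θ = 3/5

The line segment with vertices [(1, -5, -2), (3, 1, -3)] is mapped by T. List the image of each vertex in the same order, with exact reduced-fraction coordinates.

T1 rotate right-handed about the z-axis with cos θ = -12/13, sin θ = -5/13: (1, -5, -2) → (-37/13, 55/13, -2); (3, 1, -3) → (-31/13, -27/13, -3)
T2 scale by (1/2, 1, 1/2): (-37/13, 55/13, -2) → (-37/26, 55/13, -1); (-31/13, -27/13, -3) → (-31/26, -27/13, -3/2)
T3 rotate right-handed about the z-axis with cos θ = 4/5, sin θ = 3/5: (-37/26, 55/13, -1) → (-239/65, 329/130, -1); (-31/26, -27/13, -3/2) → (19/65, -309/130, -3/2)

image vertices: (-239/65, 329/130, -1), (19/65, -309/130, -3/2)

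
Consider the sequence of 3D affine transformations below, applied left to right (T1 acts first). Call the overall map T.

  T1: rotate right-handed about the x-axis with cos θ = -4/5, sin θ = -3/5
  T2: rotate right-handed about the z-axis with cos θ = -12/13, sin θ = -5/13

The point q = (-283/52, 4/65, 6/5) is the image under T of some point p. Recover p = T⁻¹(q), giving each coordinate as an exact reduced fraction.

T1 = [1 0 0 0; 0 -4/5 3/5 0; 0 -3/5 -4/5 0; 0 0 0 1]
T2·T1 = [-12/13 -4/13 3/13 0; -5/13 48/65 -36/65 0; 0 -3/5 -4/5 0; 0 0 0 1]
det M = 1; M⁻¹ = [-12/13 -5/13 0 0; -4/13 48/65 -3/5 0; 3/13 -36/65 -4/5 0; 0 0 0 1]
M⁻¹ · (-283/52, 4/65, 6/5)ᵀ = (5, 1, -9/4)ᵀ

p = (5, 1, -9/4)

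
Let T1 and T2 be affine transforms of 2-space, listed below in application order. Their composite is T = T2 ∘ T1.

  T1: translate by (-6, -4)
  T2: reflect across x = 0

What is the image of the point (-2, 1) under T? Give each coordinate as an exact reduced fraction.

T1 translate by (-6, -4): (-2, 1) → (-8, -3)
T2 reflect across x = 0: (-8, -3) → (8, -3)

T(p) = (8, -3)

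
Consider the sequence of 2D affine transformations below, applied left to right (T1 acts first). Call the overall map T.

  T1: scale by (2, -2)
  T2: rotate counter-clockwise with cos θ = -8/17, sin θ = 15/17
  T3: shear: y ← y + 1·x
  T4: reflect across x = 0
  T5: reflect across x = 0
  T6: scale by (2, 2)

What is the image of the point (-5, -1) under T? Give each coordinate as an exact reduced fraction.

T(p) = (100/17, -232/17)

T1 scale by (2, -2): (-5, -1) → (-10, 2)
T2 rotate counter-clockwise with cos θ = -8/17, sin θ = 15/17: (-10, 2) → (50/17, -166/17)
T3 shear: y ← y + 1·x: (50/17, -166/17) → (50/17, -116/17)
T4 reflect across x = 0: (50/17, -116/17) → (-50/17, -116/17)
T5 reflect across x = 0: (-50/17, -116/17) → (50/17, -116/17)
T6 scale by (2, 2): (50/17, -116/17) → (100/17, -232/17)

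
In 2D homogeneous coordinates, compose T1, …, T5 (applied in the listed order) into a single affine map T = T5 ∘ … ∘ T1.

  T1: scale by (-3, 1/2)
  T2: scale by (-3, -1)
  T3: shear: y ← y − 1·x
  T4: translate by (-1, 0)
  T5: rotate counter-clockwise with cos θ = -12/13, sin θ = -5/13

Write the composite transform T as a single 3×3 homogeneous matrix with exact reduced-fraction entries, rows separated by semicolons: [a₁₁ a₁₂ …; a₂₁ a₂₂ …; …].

T1 = [-3 0 0; 0 1/2 0; 0 0 1]
T2·T1 = [9 0 0; 0 -1/2 0; 0 0 1]
T3·…·T1 = [9 0 0; -9 -1/2 0; 0 0 1]
T4·…·T1 = [9 0 -1; -9 -1/2 0; 0 0 1]
T5·…·T1 = [-153/13 -5/26 12/13; 63/13 6/13 5/13; 0 0 1]

T = [-153/13 -5/26 12/13; 63/13 6/13 5/13; 0 0 1]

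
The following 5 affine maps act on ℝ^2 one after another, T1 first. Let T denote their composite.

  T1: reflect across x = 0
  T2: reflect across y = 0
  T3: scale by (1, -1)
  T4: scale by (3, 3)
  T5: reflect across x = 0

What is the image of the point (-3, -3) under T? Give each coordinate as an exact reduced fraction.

T1 reflect across x = 0: (-3, -3) → (3, -3)
T2 reflect across y = 0: (3, -3) → (3, 3)
T3 scale by (1, -1): (3, 3) → (3, -3)
T4 scale by (3, 3): (3, -3) → (9, -9)
T5 reflect across x = 0: (9, -9) → (-9, -9)

T(p) = (-9, -9)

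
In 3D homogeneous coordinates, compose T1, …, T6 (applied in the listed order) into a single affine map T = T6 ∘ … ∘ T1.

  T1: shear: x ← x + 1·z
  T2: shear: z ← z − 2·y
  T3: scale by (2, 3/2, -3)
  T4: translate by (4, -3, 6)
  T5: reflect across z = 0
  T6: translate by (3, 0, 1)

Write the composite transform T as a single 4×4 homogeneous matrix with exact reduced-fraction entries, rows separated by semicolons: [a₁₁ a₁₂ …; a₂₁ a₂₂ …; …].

T = [2 0 2 7; 0 3/2 0 -3; 0 -6 3 -5; 0 0 0 1]

T1 = [1 0 1 0; 0 1 0 0; 0 0 1 0; 0 0 0 1]
T2·T1 = [1 0 1 0; 0 1 0 0; 0 -2 1 0; 0 0 0 1]
T3·…·T1 = [2 0 2 0; 0 3/2 0 0; 0 6 -3 0; 0 0 0 1]
T4·…·T1 = [2 0 2 4; 0 3/2 0 -3; 0 6 -3 6; 0 0 0 1]
T5·…·T1 = [2 0 2 4; 0 3/2 0 -3; 0 -6 3 -6; 0 0 0 1]
T6·…·T1 = [2 0 2 7; 0 3/2 0 -3; 0 -6 3 -5; 0 0 0 1]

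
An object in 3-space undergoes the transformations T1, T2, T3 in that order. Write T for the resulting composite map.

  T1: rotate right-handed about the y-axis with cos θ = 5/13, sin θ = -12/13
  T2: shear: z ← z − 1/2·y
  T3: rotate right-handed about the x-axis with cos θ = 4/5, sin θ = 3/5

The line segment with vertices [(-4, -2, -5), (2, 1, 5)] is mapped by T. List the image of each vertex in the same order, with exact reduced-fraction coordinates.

T1 rotate right-handed about the y-axis with cos θ = 5/13, sin θ = -12/13: (-4, -2, -5) → (40/13, -2, -73/13); (2, 1, 5) → (-50/13, 1, 49/13)
T2 shear: z ← z − 1/2·y: (40/13, -2, -73/13) → (40/13, -2, -60/13); (-50/13, 1, 49/13) → (-50/13, 1, 85/26)
T3 rotate right-handed about the x-axis with cos θ = 4/5, sin θ = 3/5: (40/13, -2, -60/13) → (40/13, 76/65, -318/65); (-50/13, 1, 85/26) → (-50/13, -151/130, 209/65)

image vertices: (40/13, 76/65, -318/65), (-50/13, -151/130, 209/65)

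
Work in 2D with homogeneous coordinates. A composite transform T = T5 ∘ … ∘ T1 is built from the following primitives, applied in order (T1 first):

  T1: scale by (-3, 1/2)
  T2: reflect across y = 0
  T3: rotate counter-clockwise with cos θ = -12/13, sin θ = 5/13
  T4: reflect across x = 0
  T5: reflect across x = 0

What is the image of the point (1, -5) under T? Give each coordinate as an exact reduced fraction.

T(p) = (47/26, -45/13)

T1 scale by (-3, 1/2): (1, -5) → (-3, -5/2)
T2 reflect across y = 0: (-3, -5/2) → (-3, 5/2)
T3 rotate counter-clockwise with cos θ = -12/13, sin θ = 5/13: (-3, 5/2) → (47/26, -45/13)
T4 reflect across x = 0: (47/26, -45/13) → (-47/26, -45/13)
T5 reflect across x = 0: (-47/26, -45/13) → (47/26, -45/13)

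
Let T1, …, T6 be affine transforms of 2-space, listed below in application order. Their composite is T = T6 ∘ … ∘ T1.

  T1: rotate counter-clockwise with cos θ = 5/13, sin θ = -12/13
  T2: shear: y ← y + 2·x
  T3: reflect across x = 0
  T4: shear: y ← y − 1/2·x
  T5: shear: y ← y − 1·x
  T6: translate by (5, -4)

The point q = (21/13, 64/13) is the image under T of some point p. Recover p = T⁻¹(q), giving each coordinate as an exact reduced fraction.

p = (4, 2)

T1 = [5/13 12/13 0; -12/13 5/13 0; 0 0 1]
T2·T1 = [5/13 12/13 0; -2/13 29/13 0; 0 0 1]
T3·…·T1 = [-5/13 -12/13 0; -2/13 29/13 0; 0 0 1]
T4·…·T1 = [-5/13 -12/13 0; 1/26 35/13 0; 0 0 1]
T5·…·T1 = [-5/13 -12/13 0; 11/26 47/13 0; 0 0 1]
T6·…·T1 = [-5/13 -12/13 5; 11/26 47/13 -4; 0 0 1]
det M = -1; M⁻¹ = [-47/13 -12/13 187/13; 11/26 5/13 -15/26; 0 0 1]
M⁻¹ · (21/13, 64/13)ᵀ = (4, 2)ᵀ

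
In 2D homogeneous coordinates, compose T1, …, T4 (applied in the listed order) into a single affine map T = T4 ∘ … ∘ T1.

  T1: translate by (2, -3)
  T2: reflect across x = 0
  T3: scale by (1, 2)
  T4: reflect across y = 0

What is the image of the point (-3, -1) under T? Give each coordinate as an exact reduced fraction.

T(p) = (1, 8)

T1 translate by (2, -3): (-3, -1) → (-1, -4)
T2 reflect across x = 0: (-1, -4) → (1, -4)
T3 scale by (1, 2): (1, -4) → (1, -8)
T4 reflect across y = 0: (1, -8) → (1, 8)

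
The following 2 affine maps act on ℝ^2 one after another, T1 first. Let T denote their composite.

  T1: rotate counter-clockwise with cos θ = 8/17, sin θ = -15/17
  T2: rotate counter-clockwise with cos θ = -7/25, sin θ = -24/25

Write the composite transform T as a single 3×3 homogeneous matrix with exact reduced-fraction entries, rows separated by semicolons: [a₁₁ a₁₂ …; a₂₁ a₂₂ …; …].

T1 = [8/17 15/17 0; -15/17 8/17 0; 0 0 1]
T2·T1 = [-416/425 87/425 0; -87/425 -416/425 0; 0 0 1]

T = [-416/425 87/425 0; -87/425 -416/425 0; 0 0 1]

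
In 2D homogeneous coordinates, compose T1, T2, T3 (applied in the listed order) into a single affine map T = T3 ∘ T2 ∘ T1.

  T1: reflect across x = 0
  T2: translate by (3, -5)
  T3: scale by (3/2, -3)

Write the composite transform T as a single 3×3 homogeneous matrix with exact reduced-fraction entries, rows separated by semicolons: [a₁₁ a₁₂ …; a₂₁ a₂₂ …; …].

T = [-3/2 0 9/2; 0 -3 15; 0 0 1]

T1 = [-1 0 0; 0 1 0; 0 0 1]
T2·T1 = [-1 0 3; 0 1 -5; 0 0 1]
T3·…·T1 = [-3/2 0 9/2; 0 -3 15; 0 0 1]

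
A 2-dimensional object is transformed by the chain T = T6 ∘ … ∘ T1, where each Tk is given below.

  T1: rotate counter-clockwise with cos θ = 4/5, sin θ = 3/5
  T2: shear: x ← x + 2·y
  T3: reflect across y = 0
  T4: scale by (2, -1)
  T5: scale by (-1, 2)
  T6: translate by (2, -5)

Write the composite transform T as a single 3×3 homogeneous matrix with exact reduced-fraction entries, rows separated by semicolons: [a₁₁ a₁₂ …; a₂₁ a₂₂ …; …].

T = [-4 -2 2; 6/5 8/5 -5; 0 0 1]

T1 = [4/5 -3/5 0; 3/5 4/5 0; 0 0 1]
T2·T1 = [2 1 0; 3/5 4/5 0; 0 0 1]
T3·…·T1 = [2 1 0; -3/5 -4/5 0; 0 0 1]
T4·…·T1 = [4 2 0; 3/5 4/5 0; 0 0 1]
T5·…·T1 = [-4 -2 0; 6/5 8/5 0; 0 0 1]
T6·…·T1 = [-4 -2 2; 6/5 8/5 -5; 0 0 1]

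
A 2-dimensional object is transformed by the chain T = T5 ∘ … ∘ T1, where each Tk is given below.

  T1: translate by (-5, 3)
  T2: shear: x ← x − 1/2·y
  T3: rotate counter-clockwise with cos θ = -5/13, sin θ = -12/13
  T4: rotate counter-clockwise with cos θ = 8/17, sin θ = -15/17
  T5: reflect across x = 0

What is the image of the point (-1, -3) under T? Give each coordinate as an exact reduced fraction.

T(p) = (-1320/221, 126/221)

T1 translate by (-5, 3): (-1, -3) → (-6, 0)
T2 shear: x ← x − 1/2·y: (-6, 0) → (-6, 0)
T3 rotate counter-clockwise with cos θ = -5/13, sin θ = -12/13: (-6, 0) → (30/13, 72/13)
T4 rotate counter-clockwise with cos θ = 8/17, sin θ = -15/17: (30/13, 72/13) → (1320/221, 126/221)
T5 reflect across x = 0: (1320/221, 126/221) → (-1320/221, 126/221)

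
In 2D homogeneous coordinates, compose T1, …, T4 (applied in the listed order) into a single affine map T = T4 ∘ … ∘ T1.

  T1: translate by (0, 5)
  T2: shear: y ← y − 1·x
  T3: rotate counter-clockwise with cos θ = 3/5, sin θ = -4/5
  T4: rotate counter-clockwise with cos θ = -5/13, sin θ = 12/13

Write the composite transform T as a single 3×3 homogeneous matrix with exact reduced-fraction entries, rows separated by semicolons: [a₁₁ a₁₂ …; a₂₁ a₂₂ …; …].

T1 = [1 0 0; 0 1 5; 0 0 1]
T2·T1 = [1 0 0; -1 1 5; 0 0 1]
T3·…·T1 = [-1/5 4/5 4; -7/5 3/5 3; 0 0 1]
T4·…·T1 = [89/65 -56/65 -56/13; 23/65 33/65 33/13; 0 0 1]

T = [89/65 -56/65 -56/13; 23/65 33/65 33/13; 0 0 1]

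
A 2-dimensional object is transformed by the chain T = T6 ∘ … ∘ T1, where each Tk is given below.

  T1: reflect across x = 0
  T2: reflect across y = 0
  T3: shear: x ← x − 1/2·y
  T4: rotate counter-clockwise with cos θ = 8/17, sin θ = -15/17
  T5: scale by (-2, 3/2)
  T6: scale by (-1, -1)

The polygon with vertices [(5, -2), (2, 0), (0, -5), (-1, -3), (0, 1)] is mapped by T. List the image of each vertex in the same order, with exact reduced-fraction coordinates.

image vertices: (-36/17, -159/17), (-32/17, -45/17), (110/17, -465/68), (82/17, -189/68), (-22/17, 93/68)

T1 reflect across x = 0: (5, -2) → (-5, -2); (2, 0) → (-2, 0); (0, -5) → (0, -5); (-1, -3) → (1, -3); (0, 1) → (0, 1)
T2 reflect across y = 0: (-5, -2) → (-5, 2); (-2, 0) → (-2, 0); (0, -5) → (0, 5); (1, -3) → (1, 3); (0, 1) → (0, -1)
T3 shear: x ← x − 1/2·y: (-5, 2) → (-6, 2); (-2, 0) → (-2, 0); (0, 5) → (-5/2, 5); (1, 3) → (-1/2, 3); (0, -1) → (1/2, -1)
T4 rotate counter-clockwise with cos θ = 8/17, sin θ = -15/17: (-6, 2) → (-18/17, 106/17); (-2, 0) → (-16/17, 30/17); (-5/2, 5) → (55/17, 155/34); (-1/2, 3) → (41/17, 63/34); (1/2, -1) → (-11/17, -31/34)
T5 scale by (-2, 3/2): (-18/17, 106/17) → (36/17, 159/17); (-16/17, 30/17) → (32/17, 45/17); (55/17, 155/34) → (-110/17, 465/68); (41/17, 63/34) → (-82/17, 189/68); (-11/17, -31/34) → (22/17, -93/68)
T6 scale by (-1, -1): (36/17, 159/17) → (-36/17, -159/17); (32/17, 45/17) → (-32/17, -45/17); (-110/17, 465/68) → (110/17, -465/68); (-82/17, 189/68) → (82/17, -189/68); (22/17, -93/68) → (-22/17, 93/68)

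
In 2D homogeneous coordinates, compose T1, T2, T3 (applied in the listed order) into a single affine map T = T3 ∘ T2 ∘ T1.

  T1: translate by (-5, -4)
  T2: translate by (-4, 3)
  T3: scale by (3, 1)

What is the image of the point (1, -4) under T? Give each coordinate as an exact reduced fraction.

T(p) = (-24, -5)

T1 translate by (-5, -4): (1, -4) → (-4, -8)
T2 translate by (-4, 3): (-4, -8) → (-8, -5)
T3 scale by (3, 1): (-8, -5) → (-24, -5)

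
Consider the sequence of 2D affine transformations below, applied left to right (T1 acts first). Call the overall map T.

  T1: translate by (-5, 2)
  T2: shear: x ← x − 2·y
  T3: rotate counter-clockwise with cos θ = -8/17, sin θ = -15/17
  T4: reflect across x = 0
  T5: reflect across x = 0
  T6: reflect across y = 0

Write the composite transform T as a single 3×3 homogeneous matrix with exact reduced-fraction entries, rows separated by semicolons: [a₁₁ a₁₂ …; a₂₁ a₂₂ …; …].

T = [-8/17 31/17 6; 15/17 -22/17 -7; 0 0 1]

T1 = [1 0 -5; 0 1 2; 0 0 1]
T2·T1 = [1 -2 -9; 0 1 2; 0 0 1]
T3·…·T1 = [-8/17 31/17 6; -15/17 22/17 7; 0 0 1]
T4·…·T1 = [8/17 -31/17 -6; -15/17 22/17 7; 0 0 1]
T5·…·T1 = [-8/17 31/17 6; -15/17 22/17 7; 0 0 1]
T6·…·T1 = [-8/17 31/17 6; 15/17 -22/17 -7; 0 0 1]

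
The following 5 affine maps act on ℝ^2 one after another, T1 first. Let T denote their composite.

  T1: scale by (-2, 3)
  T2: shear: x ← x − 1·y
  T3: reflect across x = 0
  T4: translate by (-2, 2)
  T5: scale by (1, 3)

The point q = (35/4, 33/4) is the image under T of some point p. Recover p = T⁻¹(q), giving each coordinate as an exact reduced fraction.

T1 = [-2 0 0; 0 3 0; 0 0 1]
T2·T1 = [-2 -3 0; 0 3 0; 0 0 1]
T3·…·T1 = [2 3 0; 0 3 0; 0 0 1]
T4·…·T1 = [2 3 -2; 0 3 2; 0 0 1]
T5·…·T1 = [2 3 -2; 0 9 6; 0 0 1]
det M = 18; M⁻¹ = [1/2 -1/6 2; 0 1/9 -2/3; 0 0 1]
M⁻¹ · (35/4, 33/4)ᵀ = (5, 1/4)ᵀ

p = (5, 1/4)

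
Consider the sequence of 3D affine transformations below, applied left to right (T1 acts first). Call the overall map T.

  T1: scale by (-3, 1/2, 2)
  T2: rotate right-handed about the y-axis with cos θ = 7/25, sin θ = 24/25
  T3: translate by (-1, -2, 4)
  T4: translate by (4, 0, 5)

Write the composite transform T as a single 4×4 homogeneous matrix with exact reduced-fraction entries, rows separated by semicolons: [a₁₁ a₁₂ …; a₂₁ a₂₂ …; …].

T1 = [-3 0 0 0; 0 1/2 0 0; 0 0 2 0; 0 0 0 1]
T2·T1 = [-21/25 0 48/25 0; 0 1/2 0 0; 72/25 0 14/25 0; 0 0 0 1]
T3·…·T1 = [-21/25 0 48/25 -1; 0 1/2 0 -2; 72/25 0 14/25 4; 0 0 0 1]
T4·…·T1 = [-21/25 0 48/25 3; 0 1/2 0 -2; 72/25 0 14/25 9; 0 0 0 1]

T = [-21/25 0 48/25 3; 0 1/2 0 -2; 72/25 0 14/25 9; 0 0 0 1]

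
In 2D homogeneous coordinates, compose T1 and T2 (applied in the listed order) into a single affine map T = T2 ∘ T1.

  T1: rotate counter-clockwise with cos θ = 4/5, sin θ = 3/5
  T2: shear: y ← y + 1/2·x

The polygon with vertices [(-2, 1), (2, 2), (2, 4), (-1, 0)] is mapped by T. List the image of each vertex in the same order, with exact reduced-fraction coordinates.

T1 rotate counter-clockwise with cos θ = 4/5, sin θ = 3/5: (-2, 1) → (-11/5, -2/5); (2, 2) → (2/5, 14/5); (2, 4) → (-4/5, 22/5); (-1, 0) → (-4/5, -3/5)
T2 shear: y ← y + 1/2·x: (-11/5, -2/5) → (-11/5, -3/2); (2/5, 14/5) → (2/5, 3); (-4/5, 22/5) → (-4/5, 4); (-4/5, -3/5) → (-4/5, -1)

image vertices: (-11/5, -3/2), (2/5, 3), (-4/5, 4), (-4/5, -1)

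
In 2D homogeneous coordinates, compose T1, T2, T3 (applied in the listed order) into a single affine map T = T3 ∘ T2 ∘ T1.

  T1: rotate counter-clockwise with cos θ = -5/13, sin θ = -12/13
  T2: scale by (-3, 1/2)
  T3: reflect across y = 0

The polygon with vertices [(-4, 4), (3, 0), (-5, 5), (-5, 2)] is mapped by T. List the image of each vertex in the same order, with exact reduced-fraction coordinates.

image vertices: (-204/13, -14/13), (45/13, 18/13), (-255/13, -35/26), (-147/13, -25/13)

T1 rotate counter-clockwise with cos θ = -5/13, sin θ = -12/13: (-4, 4) → (68/13, 28/13); (3, 0) → (-15/13, -36/13); (-5, 5) → (85/13, 35/13); (-5, 2) → (49/13, 50/13)
T2 scale by (-3, 1/2): (68/13, 28/13) → (-204/13, 14/13); (-15/13, -36/13) → (45/13, -18/13); (85/13, 35/13) → (-255/13, 35/26); (49/13, 50/13) → (-147/13, 25/13)
T3 reflect across y = 0: (-204/13, 14/13) → (-204/13, -14/13); (45/13, -18/13) → (45/13, 18/13); (-255/13, 35/26) → (-255/13, -35/26); (-147/13, 25/13) → (-147/13, -25/13)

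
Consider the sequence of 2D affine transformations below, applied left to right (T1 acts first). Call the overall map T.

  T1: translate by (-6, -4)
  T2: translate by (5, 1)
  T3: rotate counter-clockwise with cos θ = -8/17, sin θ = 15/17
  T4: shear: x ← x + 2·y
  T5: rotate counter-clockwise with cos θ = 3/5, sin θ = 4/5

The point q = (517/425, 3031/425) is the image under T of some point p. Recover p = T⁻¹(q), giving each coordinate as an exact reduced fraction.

T1 = [1 0 -6; 0 1 -4; 0 0 1]
T2·T1 = [1 0 -1; 0 1 -3; 0 0 1]
T3·…·T1 = [-8/17 -15/17 53/17; 15/17 -8/17 9/17; 0 0 1]
T4·…·T1 = [22/17 -31/17 71/17; 15/17 -8/17 9/17; 0 0 1]
T5·…·T1 = [6/85 -61/85 177/85; 133/85 -148/85 311/85; 0 0 1]
det M = 1; M⁻¹ = [-148/85 61/85 1; -133/85 6/85 3; 0 0 1]
M⁻¹ · (517/425, 3031/425)ᵀ = (4, 8/5)ᵀ

p = (4, 8/5)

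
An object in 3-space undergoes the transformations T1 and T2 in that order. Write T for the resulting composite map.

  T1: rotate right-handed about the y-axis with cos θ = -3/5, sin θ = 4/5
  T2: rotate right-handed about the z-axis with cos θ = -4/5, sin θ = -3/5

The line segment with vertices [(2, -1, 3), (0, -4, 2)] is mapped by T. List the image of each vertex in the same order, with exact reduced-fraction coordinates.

image vertices: (-39/25, 2/25, -17/5), (-92/25, 56/25, -6/5)

T1 rotate right-handed about the y-axis with cos θ = -3/5, sin θ = 4/5: (2, -1, 3) → (6/5, -1, -17/5); (0, -4, 2) → (8/5, -4, -6/5)
T2 rotate right-handed about the z-axis with cos θ = -4/5, sin θ = -3/5: (6/5, -1, -17/5) → (-39/25, 2/25, -17/5); (8/5, -4, -6/5) → (-92/25, 56/25, -6/5)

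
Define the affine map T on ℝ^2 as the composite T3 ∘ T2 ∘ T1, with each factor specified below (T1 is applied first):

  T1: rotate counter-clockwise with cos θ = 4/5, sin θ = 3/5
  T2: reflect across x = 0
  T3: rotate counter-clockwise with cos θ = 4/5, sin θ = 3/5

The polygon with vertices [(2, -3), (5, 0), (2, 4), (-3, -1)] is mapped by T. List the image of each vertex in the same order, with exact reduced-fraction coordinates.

T1 rotate counter-clockwise with cos θ = 4/5, sin θ = 3/5: (2, -3) → (17/5, -6/5); (5, 0) → (4, 3); (2, 4) → (-4/5, 22/5); (-3, -1) → (-9/5, -13/5)
T2 reflect across x = 0: (17/5, -6/5) → (-17/5, -6/5); (4, 3) → (-4, 3); (-4/5, 22/5) → (4/5, 22/5); (-9/5, -13/5) → (9/5, -13/5)
T3 rotate counter-clockwise with cos θ = 4/5, sin θ = 3/5: (-17/5, -6/5) → (-2, -3); (-4, 3) → (-5, 0); (4/5, 22/5) → (-2, 4); (9/5, -13/5) → (3, -1)

image vertices: (-2, -3), (-5, 0), (-2, 4), (3, -1)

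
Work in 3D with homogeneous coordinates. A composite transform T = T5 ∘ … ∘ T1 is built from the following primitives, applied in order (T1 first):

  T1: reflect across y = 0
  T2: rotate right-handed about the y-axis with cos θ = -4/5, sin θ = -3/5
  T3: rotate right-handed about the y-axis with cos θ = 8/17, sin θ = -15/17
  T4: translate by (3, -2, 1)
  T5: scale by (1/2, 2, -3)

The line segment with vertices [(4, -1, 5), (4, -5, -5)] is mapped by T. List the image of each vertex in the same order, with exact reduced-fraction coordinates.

image vertices: (127/170, -2, 1332/85), (-233/170, 6, -978/85)

T1 reflect across y = 0: (4, -1, 5) → (4, 1, 5); (4, -5, -5) → (4, 5, -5)
T2 rotate right-handed about the y-axis with cos θ = -4/5, sin θ = -3/5: (4, 1, 5) → (-31/5, 1, -8/5); (4, 5, -5) → (-1/5, 5, 32/5)
T3 rotate right-handed about the y-axis with cos θ = 8/17, sin θ = -15/17: (-31/5, 1, -8/5) → (-128/85, 1, -529/85); (-1/5, 5, 32/5) → (-488/85, 5, 241/85)
T4 translate by (3, -2, 1): (-128/85, 1, -529/85) → (127/85, -1, -444/85); (-488/85, 5, 241/85) → (-233/85, 3, 326/85)
T5 scale by (1/2, 2, -3): (127/85, -1, -444/85) → (127/170, -2, 1332/85); (-233/85, 3, 326/85) → (-233/170, 6, -978/85)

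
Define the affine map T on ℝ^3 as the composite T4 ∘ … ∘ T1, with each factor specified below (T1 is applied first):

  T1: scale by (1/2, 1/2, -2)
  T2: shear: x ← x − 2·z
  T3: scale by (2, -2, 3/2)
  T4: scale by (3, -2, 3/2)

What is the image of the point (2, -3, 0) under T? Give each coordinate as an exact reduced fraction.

T1 scale by (1/2, 1/2, -2): (2, -3, 0) → (1, -3/2, 0)
T2 shear: x ← x − 2·z: (1, -3/2, 0) → (1, -3/2, 0)
T3 scale by (2, -2, 3/2): (1, -3/2, 0) → (2, 3, 0)
T4 scale by (3, -2, 3/2): (2, 3, 0) → (6, -6, 0)

T(p) = (6, -6, 0)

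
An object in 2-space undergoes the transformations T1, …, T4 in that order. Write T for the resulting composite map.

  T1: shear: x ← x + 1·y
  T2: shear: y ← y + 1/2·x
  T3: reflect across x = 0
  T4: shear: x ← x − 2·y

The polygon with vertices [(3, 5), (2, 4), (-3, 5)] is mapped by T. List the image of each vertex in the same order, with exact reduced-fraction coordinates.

T1 shear: x ← x + 1·y: (3, 5) → (8, 5); (2, 4) → (6, 4); (-3, 5) → (2, 5)
T2 shear: y ← y + 1/2·x: (8, 5) → (8, 9); (6, 4) → (6, 7); (2, 5) → (2, 6)
T3 reflect across x = 0: (8, 9) → (-8, 9); (6, 7) → (-6, 7); (2, 6) → (-2, 6)
T4 shear: x ← x − 2·y: (-8, 9) → (-26, 9); (-6, 7) → (-20, 7); (-2, 6) → (-14, 6)

image vertices: (-26, 9), (-20, 7), (-14, 6)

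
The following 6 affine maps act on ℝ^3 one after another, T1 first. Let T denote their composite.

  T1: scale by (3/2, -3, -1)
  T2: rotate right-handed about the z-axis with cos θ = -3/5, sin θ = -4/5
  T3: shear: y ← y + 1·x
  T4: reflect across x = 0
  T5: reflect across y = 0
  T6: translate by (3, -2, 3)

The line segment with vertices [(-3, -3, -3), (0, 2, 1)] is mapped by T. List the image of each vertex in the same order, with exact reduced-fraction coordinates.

image vertices: (-69/10, -101/10, 6), (39/5, -4/5, 2)

T1 scale by (3/2, -3, -1): (-3, -3, -3) → (-9/2, 9, 3); (0, 2, 1) → (0, -6, -1)
T2 rotate right-handed about the z-axis with cos θ = -3/5, sin θ = -4/5: (-9/2, 9, 3) → (99/10, -9/5, 3); (0, -6, -1) → (-24/5, 18/5, -1)
T3 shear: y ← y + 1·x: (99/10, -9/5, 3) → (99/10, 81/10, 3); (-24/5, 18/5, -1) → (-24/5, -6/5, -1)
T4 reflect across x = 0: (99/10, 81/10, 3) → (-99/10, 81/10, 3); (-24/5, -6/5, -1) → (24/5, -6/5, -1)
T5 reflect across y = 0: (-99/10, 81/10, 3) → (-99/10, -81/10, 3); (24/5, -6/5, -1) → (24/5, 6/5, -1)
T6 translate by (3, -2, 3): (-99/10, -81/10, 3) → (-69/10, -101/10, 6); (24/5, 6/5, -1) → (39/5, -4/5, 2)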